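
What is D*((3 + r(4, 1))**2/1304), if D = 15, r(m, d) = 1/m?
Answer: 2535/20864 ≈ 0.12150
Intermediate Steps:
D*((3 + r(4, 1))**2/1304) = 15*((3 + 1/4)**2/1304) = 15*((3 + 1/4)**2*(1/1304)) = 15*((13/4)**2*(1/1304)) = 15*((169/16)*(1/1304)) = 15*(169/20864) = 2535/20864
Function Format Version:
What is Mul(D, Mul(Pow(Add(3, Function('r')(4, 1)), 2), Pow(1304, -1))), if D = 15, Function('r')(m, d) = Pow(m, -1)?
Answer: Rational(2535, 20864) ≈ 0.12150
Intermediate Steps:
Mul(D, Mul(Pow(Add(3, Function('r')(4, 1)), 2), Pow(1304, -1))) = Mul(15, Mul(Pow(Add(3, Pow(4, -1)), 2), Pow(1304, -1))) = Mul(15, Mul(Pow(Add(3, Rational(1, 4)), 2), Rational(1, 1304))) = Mul(15, Mul(Pow(Rational(13, 4), 2), Rational(1, 1304))) = Mul(15, Mul(Rational(169, 16), Rational(1, 1304))) = Mul(15, Rational(169, 20864)) = Rational(2535, 20864)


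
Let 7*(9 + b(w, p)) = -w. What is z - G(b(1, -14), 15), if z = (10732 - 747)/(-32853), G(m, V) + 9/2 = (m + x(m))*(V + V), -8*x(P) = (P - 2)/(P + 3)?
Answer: 2821104101/9888753 ≈ 285.28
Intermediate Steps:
x(P) = -(-2 + P)/(8*(3 + P)) (x(P) = -(P - 2)/(8*(P + 3)) = -(-2 + P)/(8*(3 + P)))
b(w, p) = -9 - w/7 (b(w, p) = -9 + (-w)/7 = -9 - w/7)
G(m, V) = -9/2 + 2*V*(m + (2 - m)/(8*(3 + m))) (G(m, V) = -9/2 + (m + (2 - m)/(8*(3 + m)))*(V + V) = -9/2 + (m + (2 - m)/(8*(3 + m)))*(2*V) = -9/2 + 2*V*(m + (2 - m)/(8*(3 + m))))
z = -9985/32853 (z = 9985*(-1/32853) = -9985/32853 ≈ -0.30393)
z - G(b(1, -14), 15) = -9985/32853 - (-1*15*(-2 + (-9 - 1/7*1)) + 2*(-9 + 4*15*(-9 - 1/7*1))*(3 + (-9 - 1/7*1)))/(4*(3 + (-9 - 1/7*1))) = -9985/32853 - (-1*15*(-2 + (-9 - 1/7)) + 2*(-9 + 4*15*(-9 - 1/7))*(3 + (-9 - 1/7)))/(4*(3 + (-9 - 1/7))) = -9985/32853 - (-1*15*(-2 - 64/7) + 2*(-9 + 4*15*(-64/7))*(3 - 64/7))/(4*(3 - 64/7)) = -9985/32853 - (-1*15*(-78/7) + 2*(-9 - 3840/7)*(-43/7))/(4*(-43/7)) = -9985/32853 - (-7)*(1170/7 + 2*(-3903/7)*(-43/7))/(4*43) = -9985/32853 - (-7)*(1170/7 + 335658/49)/(4*43) = -9985/32853 - (-7)*343848/(4*43*49) = -9985/32853 - 1*(-85962/301) = -9985/32853 + 85962/301 = 2821104101/9888753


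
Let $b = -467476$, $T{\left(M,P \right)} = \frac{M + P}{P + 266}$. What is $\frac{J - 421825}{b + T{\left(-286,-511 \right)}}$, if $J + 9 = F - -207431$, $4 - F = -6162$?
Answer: $\frac{51018065}{114530823} \approx 0.44545$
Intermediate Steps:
$F = 6166$ ($F = 4 - -6162 = 4 + 6162 = 6166$)
$T{\left(M,P \right)} = \frac{M + P}{266 + P}$
$J = 213588$ ($J = -9 + \left(6166 - -207431\right) = -9 + \left(6166 + 207431\right) = -9 + 213597 = 213588$)
$\frac{J - 421825}{b + T{\left(-286,-511 \right)}} = \frac{213588 - 421825}{-467476 + \frac{-286 - 511}{266 - 511}} = \frac{213588 - 421825}{-467476 + \frac{1}{-245} \left(-797\right)} = - \frac{208237}{-467476 - - \frac{797}{245}} = - \frac{208237}{-467476 + \frac{797}{245}} = - \frac{208237}{- \frac{114530823}{245}} = \left(-208237\right) \left(- \frac{245}{114530823}\right) = \frac{51018065}{114530823}$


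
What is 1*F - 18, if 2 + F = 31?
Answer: 11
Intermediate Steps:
F = 29 (F = -2 + 31 = 29)
1*F - 18 = 1*29 - 18 = 29 - 18 = 11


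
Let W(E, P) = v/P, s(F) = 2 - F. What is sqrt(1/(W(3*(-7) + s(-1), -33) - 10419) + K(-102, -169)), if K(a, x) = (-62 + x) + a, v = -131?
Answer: I*sqrt(2458517656281)/85924 ≈ 18.248*I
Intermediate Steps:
K(a, x) = -62 + a + x
W(E, P) = -131/P
sqrt(1/(W(3*(-7) + s(-1), -33) - 10419) + K(-102, -169)) = sqrt(1/(-131/(-33) - 10419) + (-62 - 102 - 169)) = sqrt(1/(-131*(-1/33) - 10419) - 333) = sqrt(1/(131/33 - 10419) - 333) = sqrt(1/(-343696/33) - 333) = sqrt(-33/343696 - 333) = sqrt(-114450801/343696) = I*sqrt(2458517656281)/85924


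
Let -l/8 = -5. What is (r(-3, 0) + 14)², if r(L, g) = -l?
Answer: 676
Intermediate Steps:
l = 40 (l = -8*(-5) = 40)
r(L, g) = -40 (r(L, g) = -1*40 = -40)
(r(-3, 0) + 14)² = (-40 + 14)² = (-26)² = 676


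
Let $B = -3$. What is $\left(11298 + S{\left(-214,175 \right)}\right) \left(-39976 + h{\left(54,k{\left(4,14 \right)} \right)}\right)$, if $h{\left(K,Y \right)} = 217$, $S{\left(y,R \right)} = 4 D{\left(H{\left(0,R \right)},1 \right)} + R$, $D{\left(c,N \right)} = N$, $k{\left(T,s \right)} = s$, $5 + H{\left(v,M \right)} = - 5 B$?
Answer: $-456314043$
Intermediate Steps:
$H{\left(v,M \right)} = 10$ ($H{\left(v,M \right)} = -5 - -15 = -5 + 15 = 10$)
$S{\left(y,R \right)} = 4 + R$ ($S{\left(y,R \right)} = 4 \cdot 1 + R = 4 + R$)
$\left(11298 + S{\left(-214,175 \right)}\right) \left(-39976 + h{\left(54,k{\left(4,14 \right)} \right)}\right) = \left(11298 + \left(4 + 175\right)\right) \left(-39976 + 217\right) = \left(11298 + 179\right) \left(-39759\right) = 11477 \left(-39759\right) = -456314043$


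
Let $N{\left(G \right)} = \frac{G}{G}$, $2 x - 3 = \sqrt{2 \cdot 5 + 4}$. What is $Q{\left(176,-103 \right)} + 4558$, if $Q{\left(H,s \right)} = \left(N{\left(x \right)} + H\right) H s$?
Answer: $-3204098$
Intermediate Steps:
$x = \frac{3}{2} + \frac{\sqrt{14}}{2}$ ($x = \frac{3}{2} + \frac{\sqrt{2 \cdot 5 + 4}}{2} = \frac{3}{2} + \frac{\sqrt{10 + 4}}{2} = \frac{3}{2} + \frac{\sqrt{14}}{2} \approx 3.3708$)
$N{\left(G \right)} = 1$
$Q{\left(H,s \right)} = H s \left(1 + H\right)$ ($Q{\left(H,s \right)} = \left(1 + H\right) H s = H s \left(1 + H\right)$)
$Q{\left(176,-103 \right)} + 4558 = 176 \left(-103\right) \left(1 + 176\right) + 4558 = 176 \left(-103\right) 177 + 4558 = -3208656 + 4558 = -3204098$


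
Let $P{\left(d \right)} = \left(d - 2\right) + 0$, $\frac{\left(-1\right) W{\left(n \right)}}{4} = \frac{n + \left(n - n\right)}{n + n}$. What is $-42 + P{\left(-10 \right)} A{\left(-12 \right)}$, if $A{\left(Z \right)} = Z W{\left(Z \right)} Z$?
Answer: $3414$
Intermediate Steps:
$W{\left(n \right)} = -2$ ($W{\left(n \right)} = - 4 \frac{n + \left(n - n\right)}{n + n} = - 4 \frac{n + 0}{2 n} = - 4 n \frac{1}{2 n} = \left(-4\right) \frac{1}{2} = -2$)
$P{\left(d \right)} = -2 + d$ ($P{\left(d \right)} = \left(-2 + d\right) + 0 = -2 + d$)
$A{\left(Z \right)} = - 2 Z^{2}$ ($A{\left(Z \right)} = Z \left(-2\right) Z = - 2 Z Z = - 2 Z^{2}$)
$-42 + P{\left(-10 \right)} A{\left(-12 \right)} = -42 + \left(-2 - 10\right) \left(- 2 \left(-12\right)^{2}\right) = -42 - 12 \left(\left(-2\right) 144\right) = -42 - -3456 = -42 + 3456 = 3414$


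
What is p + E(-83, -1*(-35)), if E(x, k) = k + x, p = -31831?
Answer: -31879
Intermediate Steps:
p + E(-83, -1*(-35)) = -31831 + (-1*(-35) - 83) = -31831 + (35 - 83) = -31831 - 48 = -31879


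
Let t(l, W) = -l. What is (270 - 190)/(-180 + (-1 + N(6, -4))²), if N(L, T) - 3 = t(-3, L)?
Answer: -16/31 ≈ -0.51613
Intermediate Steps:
N(L, T) = 6 (N(L, T) = 3 - 1*(-3) = 3 + 3 = 6)
(270 - 190)/(-180 + (-1 + N(6, -4))²) = (270 - 190)/(-180 + (-1 + 6)²) = 80/(-180 + 5²) = 80/(-180 + 25) = 80/(-155) = 80*(-1/155) = -16/31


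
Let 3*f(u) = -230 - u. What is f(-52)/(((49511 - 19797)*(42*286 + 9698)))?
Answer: -89/967636410 ≈ -9.1977e-8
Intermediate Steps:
f(u) = -230/3 - u/3 (f(u) = (-230 - u)/3 = -230/3 - u/3)
f(-52)/(((49511 - 19797)*(42*286 + 9698))) = (-230/3 - ⅓*(-52))/(((49511 - 19797)*(42*286 + 9698))) = (-230/3 + 52/3)/((29714*(12012 + 9698))) = -178/(3*(29714*21710)) = -178/3/645090940 = -178/3*1/645090940 = -89/967636410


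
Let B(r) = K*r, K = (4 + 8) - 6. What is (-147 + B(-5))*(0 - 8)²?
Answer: -11328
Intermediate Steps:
K = 6 (K = 12 - 6 = 6)
B(r) = 6*r
(-147 + B(-5))*(0 - 8)² = (-147 + 6*(-5))*(0 - 8)² = (-147 - 30)*(-8)² = -177*64 = -11328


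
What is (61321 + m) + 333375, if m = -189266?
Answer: 205430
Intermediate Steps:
(61321 + m) + 333375 = (61321 - 189266) + 333375 = -127945 + 333375 = 205430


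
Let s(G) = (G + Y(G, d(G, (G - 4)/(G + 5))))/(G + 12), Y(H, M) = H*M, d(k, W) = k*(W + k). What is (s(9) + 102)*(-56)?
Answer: -54300/7 ≈ -7757.1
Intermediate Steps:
s(G) = (G + G²*(G + (-4 + G)/(5 + G)))/(12 + G) (s(G) = (G + G*(G*((G - 4)/(G + 5) + G)))/(G + 12) = (G + G*(G*((-4 + G)/(5 + G) + G)))/(12 + G) = (G + G*(G*(G + (-4 + G)/(5 + G))))/(12 + G) = (G + G²*(G + (-4 + G)/(5 + G)))/(12 + G))
(s(9) + 102)*(-56) = (9*(5 + 9 + 9*(-4 + 9 + 9*(5 + 9)))/((5 + 9)*(12 + 9)) + 102)*(-56) = (9*(5 + 9 + 9*(-4 + 9 + 9*14))/(14*21) + 102)*(-56) = (9*(1/14)*(1/21)*(5 + 9 + 9*(-4 + 9 + 126)) + 102)*(-56) = (9*(1/14)*(1/21)*(5 + 9 + 9*131) + 102)*(-56) = (9*(1/14)*(1/21)*(5 + 9 + 1179) + 102)*(-56) = (9*(1/14)*(1/21)*1193 + 102)*(-56) = (3579/98 + 102)*(-56) = (13575/98)*(-56) = -54300/7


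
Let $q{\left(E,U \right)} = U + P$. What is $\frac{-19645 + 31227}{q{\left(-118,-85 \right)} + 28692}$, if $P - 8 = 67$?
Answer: $\frac{5791}{14341} \approx 0.40381$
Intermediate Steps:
$P = 75$ ($P = 8 + 67 = 75$)
$q{\left(E,U \right)} = 75 + U$ ($q{\left(E,U \right)} = U + 75 = 75 + U$)
$\frac{-19645 + 31227}{q{\left(-118,-85 \right)} + 28692} = \frac{-19645 + 31227}{\left(75 - 85\right) + 28692} = \frac{11582}{-10 + 28692} = \frac{11582}{28682} = 11582 \cdot \frac{1}{28682} = \frac{5791}{14341}$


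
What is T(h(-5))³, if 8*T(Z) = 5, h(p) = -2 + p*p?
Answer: 125/512 ≈ 0.24414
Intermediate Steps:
h(p) = -2 + p²
T(Z) = 5/8 (T(Z) = (⅛)*5 = 5/8)
T(h(-5))³ = (5/8)³ = 125/512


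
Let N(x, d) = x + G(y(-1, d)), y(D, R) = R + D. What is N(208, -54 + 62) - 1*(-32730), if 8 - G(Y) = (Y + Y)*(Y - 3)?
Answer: 32890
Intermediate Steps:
y(D, R) = D + R
G(Y) = 8 - 2*Y*(-3 + Y) (G(Y) = 8 - (Y + Y)*(Y - 3) = 8 - 2*Y*(-3 + Y))
N(x, d) = 2 + x - 2*(-1 + d)**2 + 6*d (N(x, d) = x + (8 - 2*(-1 + d)**2 + 6*(-1 + d)) = x + (8 - 2*(-1 + d)**2 + (-6 + 6*d)) = x + (2 - 2*(-1 + d)**2 + 6*d) = 2 + x - 2*(-1 + d)**2 + 6*d)
N(208, -54 + 62) - 1*(-32730) = (208 - 2*(-54 + 62)**2 + 10*(-54 + 62)) - 1*(-32730) = (208 - 2*8**2 + 10*8) + 32730 = (208 - 2*64 + 80) + 32730 = (208 - 128 + 80) + 32730 = 160 + 32730 = 32890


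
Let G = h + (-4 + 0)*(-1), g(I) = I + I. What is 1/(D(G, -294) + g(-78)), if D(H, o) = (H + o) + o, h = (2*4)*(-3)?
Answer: -1/764 ≈ -0.0013089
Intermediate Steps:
g(I) = 2*I
h = -24 (h = 8*(-3) = -24)
G = -20 (G = -24 + (-4 + 0)*(-1) = -24 - 4*(-1) = -24 + 4 = -20)
D(H, o) = H + 2*o
1/(D(G, -294) + g(-78)) = 1/((-20 + 2*(-294)) + 2*(-78)) = 1/((-20 - 588) - 156) = 1/(-608 - 156) = 1/(-764) = -1/764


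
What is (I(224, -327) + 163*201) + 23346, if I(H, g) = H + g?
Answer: 56006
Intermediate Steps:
(I(224, -327) + 163*201) + 23346 = ((224 - 327) + 163*201) + 23346 = (-103 + 32763) + 23346 = 32660 + 23346 = 56006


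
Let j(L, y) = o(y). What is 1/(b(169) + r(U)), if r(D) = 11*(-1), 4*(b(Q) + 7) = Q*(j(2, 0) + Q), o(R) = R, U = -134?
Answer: 4/28489 ≈ 0.00014041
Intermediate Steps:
j(L, y) = y
b(Q) = -7 + Q²/4 (b(Q) = -7 + (Q*(0 + Q))/4 = -7 + (Q*Q)/4 = -7 + Q²/4)
r(D) = -11
1/(b(169) + r(U)) = 1/((-7 + (¼)*169²) - 11) = 1/((-7 + (¼)*28561) - 11) = 1/((-7 + 28561/4) - 11) = 1/(28533/4 - 11) = 1/(28489/4) = 4/28489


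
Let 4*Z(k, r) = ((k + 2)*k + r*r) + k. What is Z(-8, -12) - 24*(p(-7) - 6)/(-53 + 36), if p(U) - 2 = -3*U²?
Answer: -2842/17 ≈ -167.18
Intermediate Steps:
p(U) = 2 - 3*U²
Z(k, r) = k/4 + r²/4 + k*(2 + k)/4 (Z(k, r) = (((k + 2)*k + r*r) + k)/4 = (((2 + k)*k + r²) + k)/4 = ((k*(2 + k) + r²) + k)/4 = ((r² + k*(2 + k)) + k)/4 = (k + r² + k*(2 + k))/4 = k/4 + r²/4 + k*(2 + k)/4)
Z(-8, -12) - 24*(p(-7) - 6)/(-53 + 36) = ((¼)*(-8)² + (¼)*(-12)² + (¾)*(-8)) - 24*((2 - 3*(-7)²) - 6)/(-53 + 36) = ((¼)*64 + (¼)*144 - 6) - 24*((2 - 3*49) - 6)/(-17) = (16 + 36 - 6) - 24*((2 - 147) - 6)*(-1)/17 = 46 - 24*(-145 - 6)*(-1)/17 = 46 - (-3624)*(-1)/17 = 46 - 24*151/17 = 46 - 3624/17 = -2842/17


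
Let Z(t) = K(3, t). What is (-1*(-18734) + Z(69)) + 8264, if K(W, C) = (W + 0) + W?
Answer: 27004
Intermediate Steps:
K(W, C) = 2*W (K(W, C) = W + W = 2*W)
Z(t) = 6 (Z(t) = 2*3 = 6)
(-1*(-18734) + Z(69)) + 8264 = (-1*(-18734) + 6) + 8264 = (18734 + 6) + 8264 = 18740 + 8264 = 27004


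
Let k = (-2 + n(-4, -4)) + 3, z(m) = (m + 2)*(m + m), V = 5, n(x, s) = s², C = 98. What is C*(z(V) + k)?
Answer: 8526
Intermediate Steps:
z(m) = 2*m*(2 + m) (z(m) = (2 + m)*(2*m) = 2*m*(2 + m))
k = 17 (k = (-2 + (-4)²) + 3 = (-2 + 16) + 3 = 14 + 3 = 17)
C*(z(V) + k) = 98*(2*5*(2 + 5) + 17) = 98*(2*5*7 + 17) = 98*(70 + 17) = 98*87 = 8526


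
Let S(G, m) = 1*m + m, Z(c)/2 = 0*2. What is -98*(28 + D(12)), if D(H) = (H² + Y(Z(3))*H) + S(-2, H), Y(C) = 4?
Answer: -23912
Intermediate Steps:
Z(c) = 0 (Z(c) = 2*(0*2) = 2*0 = 0)
S(G, m) = 2*m (S(G, m) = m + m = 2*m)
D(H) = H² + 6*H (D(H) = (H² + 4*H) + 2*H = H² + 6*H)
-98*(28 + D(12)) = -98*(28 + 12*(6 + 12)) = -98*(28 + 12*18) = -98*(28 + 216) = -98*244 = -23912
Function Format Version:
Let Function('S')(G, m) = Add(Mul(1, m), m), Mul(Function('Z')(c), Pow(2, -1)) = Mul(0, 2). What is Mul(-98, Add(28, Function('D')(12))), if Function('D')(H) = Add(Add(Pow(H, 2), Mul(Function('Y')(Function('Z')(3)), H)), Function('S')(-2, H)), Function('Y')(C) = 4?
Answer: -23912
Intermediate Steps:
Function('Z')(c) = 0 (Function('Z')(c) = Mul(2, Mul(0, 2)) = Mul(2, 0) = 0)
Function('S')(G, m) = Mul(2, m) (Function('S')(G, m) = Add(m, m) = Mul(2, m))
Function('D')(H) = Add(Pow(H, 2), Mul(6, H)) (Function('D')(H) = Add(Add(Pow(H, 2), Mul(4, H)), Mul(2, H)) = Add(Pow(H, 2), Mul(6, H)))
Mul(-98, Add(28, Function('D')(12))) = Mul(-98, Add(28, Mul(12, Add(6, 12)))) = Mul(-98, Add(28, Mul(12, 18))) = Mul(-98, Add(28, 216)) = Mul(-98, 244) = -23912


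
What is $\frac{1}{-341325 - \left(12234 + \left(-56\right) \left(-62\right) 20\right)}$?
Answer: $- \frac{1}{422999} \approx -2.3641 \cdot 10^{-6}$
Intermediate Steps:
$\frac{1}{-341325 - \left(12234 + \left(-56\right) \left(-62\right) 20\right)} = \frac{1}{-341325 + \left(\left(-68469 - 3472 \cdot 20\right) + 56235\right)} = \frac{1}{-341325 + \left(\left(-68469 - 69440\right) + 56235\right)} = \frac{1}{-341325 + \left(-137909 + 56235\right)} = \frac{1}{-341325 - 81674} = \frac{1}{-422999} = - \frac{1}{422999}$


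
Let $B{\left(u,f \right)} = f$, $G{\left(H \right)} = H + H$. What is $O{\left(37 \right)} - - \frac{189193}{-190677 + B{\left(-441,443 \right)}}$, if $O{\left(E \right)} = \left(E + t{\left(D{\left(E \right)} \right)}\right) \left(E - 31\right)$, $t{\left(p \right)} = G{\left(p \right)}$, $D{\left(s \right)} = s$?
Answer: $\frac{126506651}{190234} \approx 665.01$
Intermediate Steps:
$G{\left(H \right)} = 2 H$
$t{\left(p \right)} = 2 p$
$O{\left(E \right)} = 3 E \left(-31 + E\right)$ ($O{\left(E \right)} = \left(E + 2 E\right) \left(E - 31\right) = 3 E \left(-31 + E\right)$)
$O{\left(37 \right)} - - \frac{189193}{-190677 + B{\left(-441,443 \right)}} = 3 \cdot 37 \left(-31 + 37\right) - - \frac{189193}{-190677 + 443} = 3 \cdot 37 \cdot 6 - - \frac{189193}{-190234} = 666 - \left(-189193\right) \left(- \frac{1}{190234}\right) = 666 - \frac{189193}{190234} = \frac{126506651}{190234}$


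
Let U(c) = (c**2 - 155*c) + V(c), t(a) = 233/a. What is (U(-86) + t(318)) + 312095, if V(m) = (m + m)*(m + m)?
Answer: 115245023/318 ≈ 3.6241e+5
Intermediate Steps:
V(m) = 4*m**2 (V(m) = (2*m)*(2*m) = 4*m**2)
U(c) = -155*c + 5*c**2 (U(c) = (c**2 - 155*c) + 4*c**2 = -155*c + 5*c**2)
(U(-86) + t(318)) + 312095 = (5*(-86)*(-31 - 86) + 233/318) + 312095 = (5*(-86)*(-117) + 233*(1/318)) + 312095 = (50310 + 233/318) + 312095 = 15998813/318 + 312095 = 115245023/318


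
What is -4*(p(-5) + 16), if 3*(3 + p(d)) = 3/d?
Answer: -256/5 ≈ -51.200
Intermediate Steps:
p(d) = -3 + 1/d (p(d) = -3 + (3/d)/3 = -3 + 1/d)
-4*(p(-5) + 16) = -4*((-3 + 1/(-5)) + 16) = -4*((-3 - ⅕) + 16) = -4*(-16/5 + 16) = -4*64/5 = -256/5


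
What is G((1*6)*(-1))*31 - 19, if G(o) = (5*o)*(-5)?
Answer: 4631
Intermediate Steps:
G(o) = -25*o
G((1*6)*(-1))*31 - 19 = -25*1*6*(-1)*31 - 19 = -150*(-1)*31 - 19 = -25*(-6)*31 - 19 = 150*31 - 19 = 4650 - 19 = 4631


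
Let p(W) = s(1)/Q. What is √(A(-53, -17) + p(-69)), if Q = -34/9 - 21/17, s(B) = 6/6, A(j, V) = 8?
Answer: √4588961/767 ≈ 2.7929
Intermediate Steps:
s(B) = 1 (s(B) = 6*(⅙) = 1)
Q = -767/153 (Q = -34*⅑ - 21*1/17 = -34/9 - 21/17 = -767/153 ≈ -5.0131)
p(W) = -153/767 (p(W) = 1/(-767/153) = 1*(-153/767) = -153/767)
√(A(-53, -17) + p(-69)) = √(8 - 153/767) = √(5983/767) = √4588961/767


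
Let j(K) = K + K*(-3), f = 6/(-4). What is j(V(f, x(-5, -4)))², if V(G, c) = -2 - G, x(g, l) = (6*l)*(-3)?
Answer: 1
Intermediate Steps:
f = -3/2 (f = 6*(-¼) = -3/2 ≈ -1.5000)
x(g, l) = -18*l
j(K) = -2*K (j(K) = K - 3*K = -2*K)
j(V(f, x(-5, -4)))² = (-2*(-2 - 1*(-3/2)))² = (-2*(-2 + 3/2))² = (-2*(-½))² = 1² = 1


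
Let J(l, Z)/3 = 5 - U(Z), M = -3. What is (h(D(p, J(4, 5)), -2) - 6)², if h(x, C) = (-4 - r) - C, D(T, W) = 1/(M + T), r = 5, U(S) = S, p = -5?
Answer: 169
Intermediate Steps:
J(l, Z) = 15 - 3*Z (J(l, Z) = 3*(5 - Z) = 15 - 3*Z)
D(T, W) = 1/(-3 + T)
h(x, C) = -9 - C (h(x, C) = (-4 - 1*5) - C = (-4 - 5) - C = -9 - C)
(h(D(p, J(4, 5)), -2) - 6)² = ((-9 - 1*(-2)) - 6)² = ((-9 + 2) - 6)² = (-7 - 6)² = (-13)² = 169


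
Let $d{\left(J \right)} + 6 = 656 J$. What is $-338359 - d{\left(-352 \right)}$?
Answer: $-107441$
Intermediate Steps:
$d{\left(J \right)} = -6 + 656 J$
$-338359 - d{\left(-352 \right)} = -338359 - \left(-6 + 656 \left(-352\right)\right) = -338359 - \left(-6 - 230912\right) = -338359 - -230918 = -338359 + 230918 = -107441$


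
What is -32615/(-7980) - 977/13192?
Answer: 21123031/5263608 ≈ 4.0130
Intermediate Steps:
-32615/(-7980) - 977/13192 = -32615*(-1/7980) - 977*1/13192 = 6523/1596 - 977/13192 = 21123031/5263608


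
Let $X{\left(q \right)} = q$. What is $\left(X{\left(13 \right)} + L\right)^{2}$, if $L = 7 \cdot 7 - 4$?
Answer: $3364$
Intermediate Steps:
$L = 45$ ($L = 49 - 4 = 45$)
$\left(X{\left(13 \right)} + L\right)^{2} = \left(13 + 45\right)^{2} = 58^{2} = 3364$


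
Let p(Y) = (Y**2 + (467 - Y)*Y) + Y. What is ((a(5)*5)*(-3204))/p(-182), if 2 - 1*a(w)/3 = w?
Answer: -4005/2366 ≈ -1.6927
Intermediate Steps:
a(w) = 6 - 3*w
p(Y) = Y + Y**2 + Y*(467 - Y) (p(Y) = (Y**2 + Y*(467 - Y)) + Y = Y + Y**2 + Y*(467 - Y))
((a(5)*5)*(-3204))/p(-182) = (((6 - 3*5)*5)*(-3204))/((468*(-182))) = (((6 - 15)*5)*(-3204))/(-85176) = (-9*5*(-3204))*(-1/85176) = -45*(-3204)*(-1/85176) = 144180*(-1/85176) = -4005/2366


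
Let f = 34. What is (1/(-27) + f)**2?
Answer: 840889/729 ≈ 1153.5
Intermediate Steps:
(1/(-27) + f)**2 = (1/(-27) + 34)**2 = (-1/27 + 34)**2 = (917/27)**2 = 840889/729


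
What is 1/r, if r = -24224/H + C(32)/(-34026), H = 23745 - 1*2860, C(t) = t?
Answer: -355316505/412457072 ≈ -0.86146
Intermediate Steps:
H = 20885 (H = 23745 - 2860 = 20885)
r = -412457072/355316505 (r = -24224/20885 + 32/(-34026) = -24224*1/20885 + 32*(-1/34026) = -24224/20885 - 16/17013 = -412457072/355316505 ≈ -1.1608)
1/r = 1/(-412457072/355316505) = -355316505/412457072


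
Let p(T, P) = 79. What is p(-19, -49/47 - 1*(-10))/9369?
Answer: 79/9369 ≈ 0.0084321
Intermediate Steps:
p(-19, -49/47 - 1*(-10))/9369 = 79/9369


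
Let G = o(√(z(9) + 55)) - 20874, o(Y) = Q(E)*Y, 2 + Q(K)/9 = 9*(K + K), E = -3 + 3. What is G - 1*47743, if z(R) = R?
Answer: -68761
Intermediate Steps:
E = 0
Q(K) = -18 + 162*K (Q(K) = -18 + 9*(9*(K + K)) = -18 + 9*(9*(2*K)) = -18 + 9*(18*K) = -18 + 162*K)
o(Y) = -18*Y (o(Y) = (-18 + 162*0)*Y = (-18 + 0)*Y = -18*Y)
G = -21018 (G = -18*√(9 + 55) - 20874 = -18*√64 - 20874 = -18*8 - 20874 = -144 - 20874 = -21018)
G - 1*47743 = -21018 - 1*47743 = -21018 - 47743 = -68761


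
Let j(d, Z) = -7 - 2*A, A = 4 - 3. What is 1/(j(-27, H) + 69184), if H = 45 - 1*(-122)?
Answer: 1/69175 ≈ 1.4456e-5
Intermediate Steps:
A = 1
H = 167 (H = 45 + 122 = 167)
j(d, Z) = -9 (j(d, Z) = -7 - 2*1 = -7 - 2 = -9)
1/(j(-27, H) + 69184) = 1/(-9 + 69184) = 1/69175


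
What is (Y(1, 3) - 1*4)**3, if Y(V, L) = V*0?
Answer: -64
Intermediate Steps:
Y(V, L) = 0
(Y(1, 3) - 1*4)**3 = (0 - 1*4)**3 = (0 - 4)**3 = (-4)**3 = -64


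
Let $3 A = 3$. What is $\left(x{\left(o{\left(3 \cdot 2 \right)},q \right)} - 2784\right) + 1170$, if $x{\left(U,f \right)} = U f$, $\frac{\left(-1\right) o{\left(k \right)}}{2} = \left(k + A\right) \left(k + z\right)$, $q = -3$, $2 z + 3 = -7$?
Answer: $-1572$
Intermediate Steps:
$A = 1$ ($A = \frac{1}{3} \cdot 3 = 1$)
$z = -5$ ($z = - \frac{3}{2} + \frac{1}{2} \left(-7\right) = - \frac{3}{2} - \frac{7}{2} = -5$)
$o{\left(k \right)} = - 2 \left(1 + k\right) \left(-5 + k\right)$ ($o{\left(k \right)} = - 2 \left(k + 1\right) \left(k - 5\right) = - 2 \left(1 + k\right) \left(-5 + k\right)$)
$\left(x{\left(o{\left(3 \cdot 2 \right)},q \right)} - 2784\right) + 1170 = \left(\left(10 - 2 \left(3 \cdot 2\right)^{2} + 8 \cdot 3 \cdot 2\right) \left(-3\right) - 2784\right) + 1170 = \left(\left(10 - 2 \cdot 6^{2} + 8 \cdot 6\right) \left(-3\right) - 2784\right) + 1170 = \left(\left(10 - 72 + 48\right) \left(-3\right) - 2784\right) + 1170 = \left(\left(-14\right) \left(-3\right) - 2784\right) + 1170 = \left(42 - 2784\right) + 1170 = -2742 + 1170 = -1572$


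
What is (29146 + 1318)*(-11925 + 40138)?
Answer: 859480832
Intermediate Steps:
(29146 + 1318)*(-11925 + 40138) = 30464*28213 = 859480832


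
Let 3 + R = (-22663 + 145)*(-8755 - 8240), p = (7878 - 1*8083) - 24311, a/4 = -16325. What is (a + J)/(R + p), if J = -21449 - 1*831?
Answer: -3020/13195479 ≈ -0.00022887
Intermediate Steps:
a = -65300 (a = 4*(-16325) = -65300)
p = -24516 (p = (7878 - 8083) - 24311 = -205 - 24311 = -24516)
J = -22280 (J = -21449 - 831 = -22280)
R = 382693407 (R = -3 + (-22663 + 145)*(-8755 - 8240) = -3 - 22518*(-16995) = -3 + 382693410 = 382693407)
(a + J)/(R + p) = (-65300 - 22280)/(382693407 - 24516) = -87580/382668891 = -87580*1/382668891 = -3020/13195479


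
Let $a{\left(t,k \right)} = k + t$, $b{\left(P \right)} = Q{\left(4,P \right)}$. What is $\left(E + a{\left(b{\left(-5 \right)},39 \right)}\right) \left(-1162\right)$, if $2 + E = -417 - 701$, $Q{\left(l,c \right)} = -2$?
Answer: $1258446$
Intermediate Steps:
$b{\left(P \right)} = -2$
$E = -1120$ ($E = -2 - 1118 = -1120$)
$\left(E + a{\left(b{\left(-5 \right)},39 \right)}\right) \left(-1162\right) = \left(-1120 + \left(39 - 2\right)\right) \left(-1162\right) = \left(-1120 + 37\right) \left(-1162\right) = \left(-1083\right) \left(-1162\right) = 1258446$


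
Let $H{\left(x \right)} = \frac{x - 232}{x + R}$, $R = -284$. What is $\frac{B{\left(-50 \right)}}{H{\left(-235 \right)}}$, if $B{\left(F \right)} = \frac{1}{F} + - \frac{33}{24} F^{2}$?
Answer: $- \frac{44601822}{11675} \approx -3820.3$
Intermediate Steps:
$H{\left(x \right)} = \frac{-232 + x}{-284 + x}$ ($H{\left(x \right)} = \frac{x - 232}{x - 284} = \frac{-232 + x}{-284 + x}$)
$B{\left(F \right)} = \frac{1}{F} - \frac{11 F^{2}}{8}$ ($B{\left(F \right)} = \frac{1}{F} + \left(-33\right) \frac{1}{24} F^{2} = \frac{1}{F} - \frac{11 F^{2}}{8}$)
$\frac{B{\left(-50 \right)}}{H{\left(-235 \right)}} = \frac{\frac{1}{8} \frac{1}{-50} \left(8 - 11 \left(-50\right)^{3}\right)}{\frac{1}{-284 - 235} \left(-232 - 235\right)} = \frac{\frac{1}{8} \left(- \frac{1}{50}\right) \left(8 - -1375000\right)}{\frac{1}{-519} \left(-467\right)} = \frac{\frac{1}{8} \left(- \frac{1}{50}\right) \left(8 + 1375000\right)}{\left(- \frac{1}{519}\right) \left(-467\right)} = \frac{\frac{1}{8} \left(- \frac{1}{50}\right) 1375008}{\frac{467}{519}} = \left(- \frac{85938}{25}\right) \frac{519}{467} = - \frac{44601822}{11675}$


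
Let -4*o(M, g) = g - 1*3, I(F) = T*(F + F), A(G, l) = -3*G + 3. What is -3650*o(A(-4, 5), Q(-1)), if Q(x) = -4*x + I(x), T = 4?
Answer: -12775/2 ≈ -6387.5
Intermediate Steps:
A(G, l) = 3 - 3*G
I(F) = 8*F (I(F) = 4*(F + F) = 4*(2*F) = 8*F)
Q(x) = 4*x (Q(x) = -4*x + 8*x = 4*x)
o(M, g) = ¾ - g/4 (o(M, g) = -(g - 1*3)/4 = -(g - 3)/4 = -(-3 + g)/4 = ¾ - g/4)
-3650*o(A(-4, 5), Q(-1)) = -3650*(¾ - (-1)) = -3650*(¾ - ¼*(-4)) = -3650*(¾ + 1) = -3650*7/4 = -12775/2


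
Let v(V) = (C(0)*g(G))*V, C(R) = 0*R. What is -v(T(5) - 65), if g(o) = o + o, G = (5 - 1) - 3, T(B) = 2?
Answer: 0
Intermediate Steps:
C(R) = 0
G = 1 (G = 4 - 3 = 1)
g(o) = 2*o
v(V) = 0 (v(V) = (0*(2*1))*V = (0*2)*V = 0*V = 0)
-v(T(5) - 65) = -1*0 = 0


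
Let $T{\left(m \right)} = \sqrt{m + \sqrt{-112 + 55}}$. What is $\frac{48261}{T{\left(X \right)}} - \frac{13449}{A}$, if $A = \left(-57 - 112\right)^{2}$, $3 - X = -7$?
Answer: $- \frac{13449}{28561} + \frac{48261}{\sqrt{10 + i \sqrt{57}}} \approx 12927.0 - 4332.0 i$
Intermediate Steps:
$X = 10$ ($X = 3 - -7 = 3 + 7 = 10$)
$A = 28561$ ($A = \left(-169\right)^{2} = 28561$)
$T{\left(m \right)} = \sqrt{m + i \sqrt{57}}$ ($T{\left(m \right)} = \sqrt{m + \sqrt{-57}} = \sqrt{m + i \sqrt{57}}$)
$\frac{48261}{T{\left(X \right)}} - \frac{13449}{A} = \frac{48261}{\sqrt{10 + i \sqrt{57}}} - \frac{13449}{28561} = - \frac{13449}{28561} + \frac{48261}{\sqrt{10 + i \sqrt{57}}}$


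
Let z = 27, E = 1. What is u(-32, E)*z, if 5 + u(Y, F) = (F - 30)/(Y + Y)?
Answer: -7857/64 ≈ -122.77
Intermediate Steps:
u(Y, F) = -5 + (-30 + F)/(2*Y) (u(Y, F) = -5 + (F - 30)/(Y + Y) = -5 + (-30 + F)/((2*Y)) = -5 + (-30 + F)*(1/(2*Y)) = -5 + (-30 + F)/(2*Y))
u(-32, E)*z = ((1/2)*(-30 + 1 - 10*(-32))/(-32))*27 = ((1/2)*(-1/32)*(-30 + 1 + 320))*27 = ((1/2)*(-1/32)*291)*27 = -291/64*27 = -7857/64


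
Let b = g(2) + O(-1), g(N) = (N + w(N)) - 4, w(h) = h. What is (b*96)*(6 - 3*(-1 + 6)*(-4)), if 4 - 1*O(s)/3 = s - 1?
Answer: 114048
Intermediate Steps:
O(s) = 15 - 3*s (O(s) = 12 - 3*(s - 1) = 12 - 3*(-1 + s) = 12 + (3 - 3*s) = 15 - 3*s)
g(N) = -4 + 2*N (g(N) = (N + N) - 4 = 2*N - 4 = -4 + 2*N)
b = 18 (b = (-4 + 2*2) + (15 - 3*(-1)) = (-4 + 4) + (15 + 3) = 0 + 18 = 18)
(b*96)*(6 - 3*(-1 + 6)*(-4)) = (18*96)*(6 - 3*(-1 + 6)*(-4)) = 1728*(6 - 15*(-4)) = 1728*(6 - 3*(-20)) = 1728*(6 + 60) = 1728*66 = 114048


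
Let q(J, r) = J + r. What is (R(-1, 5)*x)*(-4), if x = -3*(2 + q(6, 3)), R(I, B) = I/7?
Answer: -132/7 ≈ -18.857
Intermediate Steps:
R(I, B) = I/7 (R(I, B) = I*(1/7) = I/7)
x = -33 (x = -3*(2 + (6 + 3)) = -3*(2 + 9) = -3*11 = -33)
(R(-1, 5)*x)*(-4) = (((1/7)*(-1))*(-33))*(-4) = -1/7*(-33)*(-4) = (33/7)*(-4) = -132/7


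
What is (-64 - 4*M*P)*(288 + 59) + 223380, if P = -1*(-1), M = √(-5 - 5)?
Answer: 201172 - 1388*I*√10 ≈ 2.0117e+5 - 4389.2*I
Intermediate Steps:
M = I*√10 (M = √(-10) = I*√10 ≈ 3.1623*I)
P = 1
(-64 - 4*M*P)*(288 + 59) + 223380 = (-64 - 4*(I*√10))*(288 + 59) + 223380 = (-64 - 4*I*√10)*347 + 223380 = (-22208 - 1388*I*√10) + 223380 = 201172 - 1388*I*√10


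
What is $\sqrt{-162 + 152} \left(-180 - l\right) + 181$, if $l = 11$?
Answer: $181 - 191 i \sqrt{10} \approx 181.0 - 604.0 i$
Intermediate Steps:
$\sqrt{-162 + 152} \left(-180 - l\right) + 181 = \sqrt{-162 + 152} \left(-180 - 11\right) + 181 = \sqrt{-10} \left(-180 - 11\right) + 181 = i \sqrt{10} \left(-191\right) + 181 = - 191 i \sqrt{10} + 181 = 181 - 191 i \sqrt{10}$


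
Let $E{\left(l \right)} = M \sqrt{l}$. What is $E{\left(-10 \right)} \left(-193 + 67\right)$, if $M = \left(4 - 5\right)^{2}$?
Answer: $- 126 i \sqrt{10} \approx - 398.45 i$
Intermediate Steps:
$M = 1$ ($M = \left(-1\right)^{2} = 1$)
$E{\left(l \right)} = \sqrt{l}$ ($E{\left(l \right)} = 1 \sqrt{l} = \sqrt{l}$)
$E{\left(-10 \right)} \left(-193 + 67\right) = \sqrt{-10} \left(-193 + 67\right) = i \sqrt{10} \left(-126\right) = - 126 i \sqrt{10}$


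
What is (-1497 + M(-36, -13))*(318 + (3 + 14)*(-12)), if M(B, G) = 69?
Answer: -162792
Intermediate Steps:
(-1497 + M(-36, -13))*(318 + (3 + 14)*(-12)) = (-1497 + 69)*(318 + (3 + 14)*(-12)) = -1428*(318 + 17*(-12)) = -1428*(318 - 204) = -1428*114 = -162792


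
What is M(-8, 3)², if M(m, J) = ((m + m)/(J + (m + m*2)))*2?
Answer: 1024/441 ≈ 2.3220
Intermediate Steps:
M(m, J) = 4*m/(J + 3*m) (M(m, J) = ((2*m)/(J + (m + 2*m)))*2 = ((2*m)/(J + 3*m))*2 = (2*m/(J + 3*m))*2 = 4*m/(J + 3*m))
M(-8, 3)² = (4*(-8)/(3 + 3*(-8)))² = (4*(-8)/(3 - 24))² = (4*(-8)/(-21))² = (4*(-8)*(-1/21))² = (32/21)² = 1024/441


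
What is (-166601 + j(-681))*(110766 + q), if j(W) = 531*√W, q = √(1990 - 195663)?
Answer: -(110766 + I*√193673)*(166601 - 531*I*√681) ≈ -1.846e+10 + 1.4616e+9*I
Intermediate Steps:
q = I*√193673 (q = √(-193673) = I*√193673 ≈ 440.08*I)
(-166601 + j(-681))*(110766 + q) = (-166601 + 531*√(-681))*(110766 + I*√193673) = (-166601 + 531*(I*√681))*(110766 + I*√193673) = (-166601 + 531*I*√681)*(110766 + I*√193673)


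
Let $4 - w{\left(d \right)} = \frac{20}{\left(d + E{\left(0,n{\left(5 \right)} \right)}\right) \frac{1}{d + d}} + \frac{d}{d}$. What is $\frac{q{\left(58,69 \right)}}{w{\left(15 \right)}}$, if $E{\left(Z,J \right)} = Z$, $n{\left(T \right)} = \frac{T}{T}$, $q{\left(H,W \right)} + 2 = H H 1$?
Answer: $- \frac{3362}{37} \approx -90.865$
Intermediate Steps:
$q{\left(H,W \right)} = -2 + H^{2}$ ($q{\left(H,W \right)} = -2 + H H 1 = -2 + H^{2} \cdot 1 = -2 + H^{2}$)
$n{\left(T \right)} = 1$
$w{\left(d \right)} = -37$ ($w{\left(d \right)} = 4 - \left(\frac{20}{\left(d + 0\right) \frac{1}{d + d}} + \frac{d}{d}\right) = 4 - \left(\frac{20}{d \frac{1}{2 d}} + 1\right) = 4 - \left(20 \frac{1}{\frac{1}{2}} + 1\right) = 4 - \left(20 \cdot 2 + 1\right) = 4 - \left(40 + 1\right) = 4 - 41 = -37$)
$\frac{q{\left(58,69 \right)}}{w{\left(15 \right)}} = \frac{-2 + 58^{2}}{-37} = \left(-2 + 3364\right) \left(- \frac{1}{37}\right) = 3362 \left(- \frac{1}{37}\right) = - \frac{3362}{37}$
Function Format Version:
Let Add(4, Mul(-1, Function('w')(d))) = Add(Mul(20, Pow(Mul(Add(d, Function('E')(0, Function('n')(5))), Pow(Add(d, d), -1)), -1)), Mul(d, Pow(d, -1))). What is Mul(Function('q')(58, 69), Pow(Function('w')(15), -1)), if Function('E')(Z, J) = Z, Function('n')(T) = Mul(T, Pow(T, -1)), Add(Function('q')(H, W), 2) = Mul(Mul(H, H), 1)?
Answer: Rational(-3362, 37) ≈ -90.865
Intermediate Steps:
Function('q')(H, W) = Add(-2, Pow(H, 2)) (Function('q')(H, W) = Add(-2, Mul(Mul(H, H), 1)) = Add(-2, Mul(Pow(H, 2), 1)) = Add(-2, Pow(H, 2)))
Function('n')(T) = 1
Function('w')(d) = -37 (Function('w')(d) = Add(4, Mul(-1, Add(Mul(20, Pow(Mul(Add(d, 0), Pow(Add(d, d), -1)), -1)), Mul(d, Pow(d, -1))))) = Add(4, Mul(-1, Add(Mul(20, Pow(Mul(d, Pow(Mul(2, d), -1)), -1)), 1))) = Add(4, Mul(-1, Add(Mul(20, Pow(Mul(d, Mul(Rational(1, 2), Pow(d, -1))), -1)), 1))) = Add(4, Mul(-1, Add(Mul(20, Pow(Rational(1, 2), -1)), 1))) = Add(4, Mul(-1, Add(Mul(20, 2), 1))) = Add(4, Mul(-1, Add(40, 1))) = Add(4, Mul(-1, 41)) = Add(4, -41) = -37)
Mul(Function('q')(58, 69), Pow(Function('w')(15), -1)) = Mul(Add(-2, Pow(58, 2)), Pow(-37, -1)) = Mul(Add(-2, 3364), Rational(-1, 37)) = Mul(3362, Rational(-1, 37)) = Rational(-3362, 37)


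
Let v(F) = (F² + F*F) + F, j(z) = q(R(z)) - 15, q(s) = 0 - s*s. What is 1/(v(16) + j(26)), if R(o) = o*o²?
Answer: -1/308915263 ≈ -3.2371e-9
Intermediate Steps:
R(o) = o³
q(s) = -s² (q(s) = 0 - s² = -s²)
j(z) = -15 - z⁶ (j(z) = -(z³)² - 15 = -z⁶ - 15 = -15 - z⁶)
v(F) = F + 2*F² (v(F) = (F² + F²) + F = 2*F² + F = F + 2*F²)
1/(v(16) + j(26)) = 1/(16*(1 + 2*16) + (-15 - 1*26⁶)) = 1/(16*(1 + 32) + (-15 - 1*308915776)) = 1/(16*33 + (-15 - 308915776)) = 1/(528 - 308915791) = 1/(-308915263) = -1/308915263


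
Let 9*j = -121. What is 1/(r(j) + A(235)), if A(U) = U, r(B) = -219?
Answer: 1/16 ≈ 0.062500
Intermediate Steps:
j = -121/9 (j = (⅑)*(-121) = -121/9 ≈ -13.444)
1/(r(j) + A(235)) = 1/(-219 + 235) = 1/16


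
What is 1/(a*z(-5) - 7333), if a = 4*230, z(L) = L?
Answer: -1/11933 ≈ -8.3801e-5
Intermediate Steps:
a = 920
1/(a*z(-5) - 7333) = 1/(920*(-5) - 7333) = 1/(-4600 - 7333) = 1/(-11933) = -1/11933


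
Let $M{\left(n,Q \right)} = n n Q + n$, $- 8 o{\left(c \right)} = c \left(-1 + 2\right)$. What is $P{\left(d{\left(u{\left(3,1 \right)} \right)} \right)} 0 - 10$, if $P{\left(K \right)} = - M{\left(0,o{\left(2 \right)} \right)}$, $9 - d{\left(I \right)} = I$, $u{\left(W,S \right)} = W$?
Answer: $-10$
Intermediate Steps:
$o{\left(c \right)} = - \frac{c}{8}$ ($o{\left(c \right)} = - \frac{c \left(-1 + 2\right)}{8} = - \frac{c 1}{8} = - \frac{c}{8}$)
$d{\left(I \right)} = 9 - I$
$M{\left(n,Q \right)} = n + Q n^{2}$ ($M{\left(n,Q \right)} = n^{2} Q + n = Q n^{2} + n = n + Q n^{2}$)
$P{\left(K \right)} = 0$ ($P{\left(K \right)} = - 0 \left(1 + \left(- \frac{1}{8}\right) 2 \cdot 0\right) = - 0 \left(1 - 0\right) = - 0 \left(1 + 0\right) = - 0 \cdot 1 = \left(-1\right) 0 = 0$)
$P{\left(d{\left(u{\left(3,1 \right)} \right)} \right)} 0 - 10 = 0 \cdot 0 - 10 = 0 - 10 = -10$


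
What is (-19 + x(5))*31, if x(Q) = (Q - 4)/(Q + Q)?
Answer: -5859/10 ≈ -585.90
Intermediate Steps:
x(Q) = (-4 + Q)/(2*Q) (x(Q) = (-4 + Q)/((2*Q)) = (-4 + Q)*(1/(2*Q)) = (-4 + Q)/(2*Q))
(-19 + x(5))*31 = (-19 + (½)*(-4 + 5)/5)*31 = (-19 + (½)*(⅕)*1)*31 = (-19 + ⅒)*31 = -189/10*31 = -5859/10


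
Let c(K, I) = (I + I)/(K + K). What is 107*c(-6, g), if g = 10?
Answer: -535/3 ≈ -178.33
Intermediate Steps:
c(K, I) = I/K (c(K, I) = (2*I)/((2*K)) = (2*I)*(1/(2*K)) = I/K)
107*c(-6, g) = 107*(10/(-6)) = 107*(10*(-⅙)) = 107*(-5/3) = -535/3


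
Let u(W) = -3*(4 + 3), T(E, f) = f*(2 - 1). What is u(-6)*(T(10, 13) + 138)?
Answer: -3171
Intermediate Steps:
T(E, f) = f (T(E, f) = f*1 = f)
u(W) = -21 (u(W) = -3*7 = -21)
u(-6)*(T(10, 13) + 138) = -21*(13 + 138) = -21*151 = -3171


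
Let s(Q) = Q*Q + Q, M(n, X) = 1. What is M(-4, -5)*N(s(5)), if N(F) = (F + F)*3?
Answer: 180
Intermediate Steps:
s(Q) = Q + Q² (s(Q) = Q² + Q = Q + Q²)
N(F) = 6*F (N(F) = (2*F)*3 = 6*F)
M(-4, -5)*N(s(5)) = 1*(6*(5*(1 + 5))) = 1*(6*(5*6)) = 1*(6*30) = 1*180 = 180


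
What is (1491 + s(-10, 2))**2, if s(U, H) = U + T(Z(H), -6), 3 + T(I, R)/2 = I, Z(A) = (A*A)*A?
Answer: 2223081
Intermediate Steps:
Z(A) = A**3 (Z(A) = A**2*A = A**3)
T(I, R) = -6 + 2*I
s(U, H) = -6 + U + 2*H**3 (s(U, H) = U + (-6 + 2*H**3) = -6 + U + 2*H**3)
(1491 + s(-10, 2))**2 = (1491 + (-6 - 10 + 2*2**3))**2 = (1491 + (-6 - 10 + 2*8))**2 = (1491 + (-6 - 10 + 16))**2 = (1491 + 0)**2 = 1491**2 = 2223081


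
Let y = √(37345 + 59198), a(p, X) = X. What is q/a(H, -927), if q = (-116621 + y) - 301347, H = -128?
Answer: 417968/927 - √10727/309 ≈ 450.55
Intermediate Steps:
y = 3*√10727 (y = √96543 = 3*√10727 ≈ 310.71)
q = -417968 + 3*√10727 (q = (-116621 + 3*√10727) - 301347 = -417968 + 3*√10727 ≈ -4.1766e+5)
q/a(H, -927) = (-417968 + 3*√10727)/(-927) = (-417968 + 3*√10727)*(-1/927) = 417968/927 - √10727/309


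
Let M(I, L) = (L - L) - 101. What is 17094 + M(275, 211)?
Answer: 16993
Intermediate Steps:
M(I, L) = -101 (M(I, L) = 0 - 101 = -101)
17094 + M(275, 211) = 17094 - 101 = 16993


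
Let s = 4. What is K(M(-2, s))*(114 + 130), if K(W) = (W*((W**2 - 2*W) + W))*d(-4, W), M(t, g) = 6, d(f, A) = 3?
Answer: 131760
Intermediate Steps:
K(W) = 3*W*(W**2 - W) (K(W) = (W*((W**2 - 2*W) + W))*3 = (W*(W**2 - W))*3 = 3*W*(W**2 - W))
K(M(-2, s))*(114 + 130) = (3*6**2*(-1 + 6))*(114 + 130) = (3*36*5)*244 = 540*244 = 131760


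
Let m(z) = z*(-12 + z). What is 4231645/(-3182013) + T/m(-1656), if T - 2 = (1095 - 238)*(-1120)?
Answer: -91005559667/54255442992 ≈ -1.6774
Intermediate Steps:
T = -959838 (T = 2 + (1095 - 238)*(-1120) = 2 + 857*(-1120) = 2 - 959840 = -959838)
4231645/(-3182013) + T/m(-1656) = 4231645/(-3182013) - 959838*(-1/(1656*(-12 - 1656))) = 4231645*(-1/3182013) - 959838/((-1656*(-1668))) = -4231645/3182013 - 959838/2762208 = -4231645/3182013 - 959838*1/2762208 = -4231645/3182013 - 159973/460368 = -91005559667/54255442992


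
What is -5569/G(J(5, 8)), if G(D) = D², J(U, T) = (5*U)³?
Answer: -5569/244140625 ≈ -2.2811e-5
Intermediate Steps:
J(U, T) = 125*U³
-5569/G(J(5, 8)) = -5569/((125*5³)²) = -5569/((125*125)²) = -5569/(15625²) = -5569/244140625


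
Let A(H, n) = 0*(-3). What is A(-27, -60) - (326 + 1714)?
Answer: -2040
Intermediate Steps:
A(H, n) = 0
A(-27, -60) - (326 + 1714) = 0 - (326 + 1714) = 0 - 1*2040 = 0 - 2040 = -2040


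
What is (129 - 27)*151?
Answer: 15402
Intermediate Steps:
(129 - 27)*151 = 102*151 = 15402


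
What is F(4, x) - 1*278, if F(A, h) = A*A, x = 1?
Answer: -262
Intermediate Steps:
F(A, h) = A**2
F(4, x) - 1*278 = 4**2 - 1*278 = 16 - 278 = -262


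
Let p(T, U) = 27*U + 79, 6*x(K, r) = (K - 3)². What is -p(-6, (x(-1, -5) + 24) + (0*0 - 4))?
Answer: -691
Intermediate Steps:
x(K, r) = (-3 + K)²/6 (x(K, r) = (K - 3)²/6 = (-3 + K)²/6)
p(T, U) = 79 + 27*U
-p(-6, (x(-1, -5) + 24) + (0*0 - 4)) = -(79 + 27*(((-3 - 1)²/6 + 24) + (0*0 - 4))) = -(79 + 27*(((⅙)*(-4)² + 24) + (0 - 4))) = -(79 + 27*(((⅙)*16 + 24) - 4)) = -(79 + 27*((8/3 + 24) - 4)) = -(79 + 27*(80/3 - 4)) = -(79 + 27*(68/3)) = -(79 + 612) = -1*691 = -691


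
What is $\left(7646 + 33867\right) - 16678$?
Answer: $24835$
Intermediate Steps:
$\left(7646 + 33867\right) - 16678 = 41513 - 16678 = 24835$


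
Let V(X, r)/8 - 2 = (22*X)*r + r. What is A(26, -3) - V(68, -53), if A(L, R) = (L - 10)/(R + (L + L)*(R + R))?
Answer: 199934264/315 ≈ 6.3471e+5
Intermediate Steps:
A(L, R) = (-10 + L)/(R + 4*L*R) (A(L, R) = (-10 + L)/(R + (2*L)*(2*R)) = (-10 + L)/(R + 4*L*R))
V(X, r) = 16 + 8*r + 176*X*r (V(X, r) = 16 + 8*((22*X)*r + r) = 16 + 8*(22*X*r + r) = 16 + 8*(r + 22*X*r) = 16 + (8*r + 176*X*r) = 16 + 8*r + 176*X*r)
A(26, -3) - V(68, -53) = (-10 + 26)/((-3)*(1 + 4*26)) - (16 + 8*(-53) + 176*68*(-53)) = -1/3*16/(1 + 104) - (16 - 424 - 634304) = -1/3*16/105 - 1*(-634712) = -1/3*1/105*16 + 634712 = -16/315 + 634712 = 199934264/315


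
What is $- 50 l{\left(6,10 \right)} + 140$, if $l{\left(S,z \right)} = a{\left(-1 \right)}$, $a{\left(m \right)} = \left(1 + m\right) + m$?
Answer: $190$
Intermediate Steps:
$a{\left(m \right)} = 1 + 2 m$
$l{\left(S,z \right)} = -1$ ($l{\left(S,z \right)} = 1 + 2 \left(-1\right) = 1 - 2 = -1$)
$- 50 l{\left(6,10 \right)} + 140 = \left(-50\right) \left(-1\right) + 140 = 50 + 140 = 190$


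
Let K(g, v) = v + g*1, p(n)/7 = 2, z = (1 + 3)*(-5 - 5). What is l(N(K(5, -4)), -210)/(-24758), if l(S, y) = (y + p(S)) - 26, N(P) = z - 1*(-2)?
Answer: 111/12379 ≈ 0.0089668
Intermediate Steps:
z = -40 (z = 4*(-10) = -40)
p(n) = 14 (p(n) = 7*2 = 14)
K(g, v) = g + v (K(g, v) = v + g = g + v)
N(P) = -38 (N(P) = -40 - 1*(-2) = -40 + 2 = -38)
l(S, y) = -12 + y (l(S, y) = (y + 14) - 26 = (14 + y) - 26 = -12 + y)
l(N(K(5, -4)), -210)/(-24758) = (-12 - 210)/(-24758) = -222*(-1/24758) = 111/12379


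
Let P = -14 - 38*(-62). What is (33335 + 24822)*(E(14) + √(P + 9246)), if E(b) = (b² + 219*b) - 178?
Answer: 179356188 + 116314*√2897 ≈ 1.8562e+8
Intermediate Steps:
P = 2342 (P = -14 + 2356 = 2342)
E(b) = -178 + b² + 219*b
(33335 + 24822)*(E(14) + √(P + 9246)) = (33335 + 24822)*((-178 + 14² + 219*14) + √(2342 + 9246)) = 58157*((-178 + 196 + 3066) + √11588) = 58157*(3084 + 2*√2897) = 179356188 + 116314*√2897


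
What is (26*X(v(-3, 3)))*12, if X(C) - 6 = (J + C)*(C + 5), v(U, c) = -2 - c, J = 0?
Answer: 1872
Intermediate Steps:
X(C) = 6 + C*(5 + C) (X(C) = 6 + (0 + C)*(C + 5) = 6 + C*(5 + C))
(26*X(v(-3, 3)))*12 = (26*(6 + (-2 - 1*3)**2 + 5*(-2 - 1*3)))*12 = (26*(6 + (-2 - 3)**2 + 5*(-2 - 3)))*12 = (26*(6 + (-5)**2 + 5*(-5)))*12 = (26*(6 + 25 - 25))*12 = (26*6)*12 = 156*12 = 1872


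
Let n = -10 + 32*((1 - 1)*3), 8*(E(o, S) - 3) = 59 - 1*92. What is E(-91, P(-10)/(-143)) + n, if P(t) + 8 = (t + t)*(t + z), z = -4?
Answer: -89/8 ≈ -11.125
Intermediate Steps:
P(t) = -8 + 2*t*(-4 + t) (P(t) = -8 + (t + t)*(t - 4) = -8 + (2*t)*(-4 + t) = -8 + 2*t*(-4 + t))
E(o, S) = -9/8 (E(o, S) = 3 + (59 - 1*92)/8 = 3 + (59 - 92)/8 = 3 + (⅛)*(-33) = 3 - 33/8 = -9/8)
n = -10 (n = -10 + 32*(0*3) = -10 + 32*0 = -10 + 0 = -10)
E(-91, P(-10)/(-143)) + n = -9/8 - 10 = -89/8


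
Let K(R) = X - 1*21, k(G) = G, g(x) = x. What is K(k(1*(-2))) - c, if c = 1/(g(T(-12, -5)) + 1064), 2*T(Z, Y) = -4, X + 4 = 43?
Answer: 19115/1062 ≈ 17.999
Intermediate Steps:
X = 39 (X = -4 + 43 = 39)
T(Z, Y) = -2 (T(Z, Y) = (1/2)*(-4) = -2)
K(R) = 18 (K(R) = 39 - 1*21 = 39 - 21 = 18)
c = 1/1062 (c = 1/(-2 + 1064) = 1/1062 ≈ 0.00094162)
K(k(1*(-2))) - c = 18 - 1*1/1062 = 18 - 1/1062 = 19115/1062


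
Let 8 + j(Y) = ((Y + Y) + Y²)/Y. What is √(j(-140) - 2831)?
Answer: I*√2977 ≈ 54.562*I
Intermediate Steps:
j(Y) = -8 + (Y² + 2*Y)/Y (j(Y) = -8 + ((Y + Y) + Y²)/Y = -8 + (2*Y + Y²)/Y = -8 + (Y² + 2*Y)/Y)
√(j(-140) - 2831) = √((-6 - 140) - 2831) = √(-146 - 2831) = √(-2977) = I*√2977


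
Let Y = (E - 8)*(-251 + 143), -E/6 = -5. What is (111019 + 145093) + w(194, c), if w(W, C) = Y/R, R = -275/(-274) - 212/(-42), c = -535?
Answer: 8903892224/34819 ≈ 2.5572e+5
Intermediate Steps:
E = 30 (E = -6*(-5) = 30)
Y = -2376 (Y = (30 - 8)*(-251 + 143) = 22*(-108) = -2376)
R = 34819/5754 (R = -275*(-1/274) - 212*(-1/42) = 275/274 + 106/21 = 34819/5754 ≈ 6.0513)
w(W, C) = -13671504/34819 (w(W, C) = -2376/34819/5754 = -2376*5754/34819 = -13671504/34819)
(111019 + 145093) + w(194, c) = (111019 + 145093) - 13671504/34819 = 256112 - 13671504/34819 = 8903892224/34819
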